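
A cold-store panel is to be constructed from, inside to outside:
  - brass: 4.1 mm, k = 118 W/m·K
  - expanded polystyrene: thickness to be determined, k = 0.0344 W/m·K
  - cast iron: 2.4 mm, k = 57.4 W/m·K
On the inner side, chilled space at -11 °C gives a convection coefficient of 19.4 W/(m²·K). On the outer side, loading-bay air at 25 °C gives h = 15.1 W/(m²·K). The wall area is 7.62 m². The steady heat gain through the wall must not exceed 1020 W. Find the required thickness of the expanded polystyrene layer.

L ≈ 5.2 mm

Treating each layer as a thermal resistance in series:
R_inner film = 1/(h_i·A) = 1/(19.4×7.62) = 0.006765 K/W
R_brass = L/(kA) = 0.0041/(118×7.62) = 4.56×10^-6 K/W
R_cast iron = L/(kA) = 0.0024/(57.4×7.62) = 5.487×10^-6 K/W
R_outer film = 1/(h_o·A) = 1/(15.1×7.62) = 0.008691 K/W
Sum of the known resistances R_other = 0.01547 K/W
Required total resistance R_tot = ΔT/Q_allow = 36/1020 = 0.03529 K/W
R_expanded polystyrene = R_tot − R_other = 0.01983 K/W
L = R·k·A = 0.01983×0.0344×7.62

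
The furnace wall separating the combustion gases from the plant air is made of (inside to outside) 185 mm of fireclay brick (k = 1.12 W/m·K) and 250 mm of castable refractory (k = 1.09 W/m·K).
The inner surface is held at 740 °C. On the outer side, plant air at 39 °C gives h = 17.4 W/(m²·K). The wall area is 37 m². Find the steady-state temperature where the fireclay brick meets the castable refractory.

T ≈ 484 °C

Treating each layer as a thermal resistance in series:
R_fireclay brick = L/(kA) = 0.185/(1.12×37) = 0.004464 K/W
R_castable refractory = L/(kA) = 0.25/(1.09×37) = 0.006199 K/W
R_outer film = 1/(h_o·A) = 1/(17.4×37) = 0.001553 K/W
R_total = 0.01222 K/W;  Q = ΔT/R_total = 701/0.01222 = 57380 W
T_interface = T_inner − Q·ΣR(inner→interface) = 740 − 57400×0.004464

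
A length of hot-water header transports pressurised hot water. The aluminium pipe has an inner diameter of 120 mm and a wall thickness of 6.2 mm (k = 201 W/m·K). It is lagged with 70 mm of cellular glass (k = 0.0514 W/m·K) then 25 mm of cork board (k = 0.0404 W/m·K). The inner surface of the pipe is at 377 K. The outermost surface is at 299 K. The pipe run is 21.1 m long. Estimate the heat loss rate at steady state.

Per-layer cylindrical resistances, series-summed:
R_aluminium pipe wall = ln(66.2/60)/(2π×201×21.1) = 3.69×10^-6 K/W
R_cellular glass = ln(136.2/66.2)/(2π×0.0514×21.1) = 0.1059 K/W
R_cork board = ln(161.2/136.2)/(2π×0.0404×21.1) = 0.03146 K/W
R_total = 0.1373 K/W
Q = ΔT/R_total = 78/0.1373

Q ≈ 568 W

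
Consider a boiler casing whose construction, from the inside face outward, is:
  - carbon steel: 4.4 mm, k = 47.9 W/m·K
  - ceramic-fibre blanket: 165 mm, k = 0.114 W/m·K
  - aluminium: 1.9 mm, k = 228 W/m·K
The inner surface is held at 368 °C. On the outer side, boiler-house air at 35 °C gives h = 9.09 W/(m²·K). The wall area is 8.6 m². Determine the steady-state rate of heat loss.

Q ≈ 1840 W

Model the wall as resistances in series:
R_carbon steel = L/(kA) = 0.0044/(47.9×8.6) = 1.068×10^-5 K/W
R_ceramic-fibre blanket = L/(kA) = 0.165/(0.114×8.6) = 0.1683 K/W
R_aluminium = L/(kA) = 0.0019/(228×8.6) = 9.69×10^-7 K/W
R_outer film = 1/(h_o·A) = 1/(9.09×8.6) = 0.01279 K/W
R_total = 0.1811 K/W
Q = ΔT / R_total = 333 / 0.1811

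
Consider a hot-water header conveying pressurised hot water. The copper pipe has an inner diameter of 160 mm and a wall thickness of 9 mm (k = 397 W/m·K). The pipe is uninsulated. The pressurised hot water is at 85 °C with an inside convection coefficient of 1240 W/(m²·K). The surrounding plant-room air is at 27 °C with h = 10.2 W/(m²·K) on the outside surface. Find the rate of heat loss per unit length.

Cylindrical conduction, so R = ln(r₂/r₁)/(2πkL) per layer, in series:
R_inner film = 1/(h_i·2πr₁L) = 1/(1240×2π×0.08×1) = 0.001604 K/W
R_copper pipe wall = ln(89/80)/(2π×397×1) = 4.274×10^-5 K/W
R_outer film = 1/(h_o·2πr_oL) = 1/(10.2×2π×0.089×1) = 0.1753 K/W
R_total = 0.177 K/W
Q = ΔT/R_total = 58/0.177

q′ ≈ 328 W/m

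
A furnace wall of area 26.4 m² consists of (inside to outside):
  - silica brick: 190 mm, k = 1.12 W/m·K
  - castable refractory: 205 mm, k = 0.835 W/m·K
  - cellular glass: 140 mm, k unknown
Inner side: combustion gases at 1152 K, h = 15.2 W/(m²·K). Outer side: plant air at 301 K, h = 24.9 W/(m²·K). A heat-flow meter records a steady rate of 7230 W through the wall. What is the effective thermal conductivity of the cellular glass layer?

k ≈ 0.0541 W/(m·K)

Thermal resistances in series:
R_inner film = 1/(h_i·A) = 1/(15.2×26.4) = 0.002492 K/W
R_silica brick = L/(kA) = 0.19/(1.12×26.4) = 0.006426 K/W
R_castable refractory = L/(kA) = 0.205/(0.835×26.4) = 0.0093 K/W
R_outer film = 1/(h_o·A) = 1/(24.9×26.4) = 0.001521 K/W
Sum of known resistances R_other = 0.01974 K/W
Total R = ΔT/Q = 851/7230 = 0.1177 K/W
R_cellular glass = R_total − R_other = 0.09797 K/W
k = L/(R·A) = 0.14/(0.09797×26.4)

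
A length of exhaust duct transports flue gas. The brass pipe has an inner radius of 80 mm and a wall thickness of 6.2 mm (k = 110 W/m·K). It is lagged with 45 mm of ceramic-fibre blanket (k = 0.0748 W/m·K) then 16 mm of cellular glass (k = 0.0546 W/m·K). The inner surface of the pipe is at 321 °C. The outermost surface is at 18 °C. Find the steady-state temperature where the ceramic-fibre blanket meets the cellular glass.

Treating each annulus and film as a series resistance:
R_brass pipe wall = ln(86.2/80)/(2π×110×1) = 1.08×10^-4 K/W
R_ceramic-fibre blanket = ln(131.2/86.2)/(2π×0.0748×1) = 0.8938 K/W
R_cellular glass = ln(147.2/131.2)/(2π×0.0546×1) = 0.3354 K/W
R_total = 1.229 K/W
Q = ΔT/R_total = 303/1.229
Q = 246 W/m
T_interface = T_inner − Q·ΣR(inner→interface) = 321 − 246×0.8939

T ≈ 101 °C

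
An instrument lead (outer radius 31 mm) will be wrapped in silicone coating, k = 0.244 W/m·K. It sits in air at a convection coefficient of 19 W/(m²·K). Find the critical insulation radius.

r_cr ≈ 12.8 mm

For a cylinder r_cr = k/h = 0.244/19
r_cr = 12.8 mm; since the bare radius (31 mm) is above r_cr, any added insulation will reduce heat loss.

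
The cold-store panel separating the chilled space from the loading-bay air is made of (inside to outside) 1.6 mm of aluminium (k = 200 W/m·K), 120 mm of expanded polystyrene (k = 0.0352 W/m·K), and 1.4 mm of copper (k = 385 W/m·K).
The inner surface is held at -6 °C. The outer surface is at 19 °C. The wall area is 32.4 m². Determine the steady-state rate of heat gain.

Using the resistance-network approach (series):
R_aluminium = L/(kA) = 0.0016/(200×32.4) = 2.469×10^-7 K/W
R_expanded polystyrene = L/(kA) = 0.12/(0.0352×32.4) = 0.1052 K/W
R_copper = L/(kA) = 0.0014/(385×32.4) = 1.122×10^-7 K/W
R_total = 0.1052 K/W
Q = ΔT / R_total = 25 / 0.1052

Q ≈ 238 W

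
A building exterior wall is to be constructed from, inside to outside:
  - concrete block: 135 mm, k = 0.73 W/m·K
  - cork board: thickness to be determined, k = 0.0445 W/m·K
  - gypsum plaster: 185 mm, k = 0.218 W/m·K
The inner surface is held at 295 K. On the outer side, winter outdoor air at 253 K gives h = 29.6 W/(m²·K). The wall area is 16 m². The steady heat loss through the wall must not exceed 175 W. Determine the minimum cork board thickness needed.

Using the resistance-network approach (series):
R_concrete block = L/(kA) = 0.135/(0.73×16) = 0.01156 K/W
R_gypsum plaster = L/(kA) = 0.185/(0.218×16) = 0.05304 K/W
R_outer film = 1/(h_o·A) = 1/(29.6×16) = 0.002111 K/W
Sum of the known resistances R_other = 0.06671 K/W
Required total resistance R_tot = ΔT/Q_allow = 42/175 = 0.24 K/W
R_cork board = R_tot − R_other = 0.1733 K/W
L = R·k·A = 0.1733×0.0445×16

L ≈ 123 mm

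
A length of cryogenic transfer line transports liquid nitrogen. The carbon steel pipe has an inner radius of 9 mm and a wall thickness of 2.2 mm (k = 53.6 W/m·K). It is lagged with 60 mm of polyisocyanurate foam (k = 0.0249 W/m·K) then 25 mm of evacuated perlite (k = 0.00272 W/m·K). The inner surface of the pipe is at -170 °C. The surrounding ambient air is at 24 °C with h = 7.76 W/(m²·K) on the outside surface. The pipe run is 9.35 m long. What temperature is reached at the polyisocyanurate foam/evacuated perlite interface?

For a radial system each layer contributes R = ln(r_out/r_in)/(2πkL); films add R = 1/(hA).
R_carbon steel pipe wall = ln(11.2/9)/(2π×53.6×9.35) = 6.945×10^-5 K/W
R_polyisocyanurate foam = ln(71.2/11.2)/(2π×0.0249×9.35) = 1.264 K/W
R_evacuated perlite = ln(96.2/71.2)/(2π×0.00272×9.35) = 1.883 K/W
R_outer film = 1/(h_o·2πr_oL) = 1/(7.76×2π×0.0962×9.35) = 0.0228 K/W
R_total = 3.171 K/W
Q = ΔT/R_total = 194/3.171
Q = 61.2 W
T_interface = T_inner + Q·ΣR(inner→interface) = -170 + 61.2×1.264

T ≈ -92.6 °C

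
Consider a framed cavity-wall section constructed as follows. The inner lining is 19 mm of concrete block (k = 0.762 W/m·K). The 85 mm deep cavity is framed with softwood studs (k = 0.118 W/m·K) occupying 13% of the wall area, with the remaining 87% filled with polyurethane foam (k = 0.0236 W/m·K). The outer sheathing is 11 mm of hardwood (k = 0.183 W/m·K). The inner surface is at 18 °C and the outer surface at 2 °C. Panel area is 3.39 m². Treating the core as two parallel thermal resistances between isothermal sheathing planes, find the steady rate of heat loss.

Q ≈ 22.1 W

Sheathing layers in series; stud and cavity paths in parallel between them.
R_inner = 0.019/(0.762×3.39) = 0.007355 K/W
R_stud  = 0.085/(0.118×0.13×3.39) = 1.635 K/W
R_cav   = 0.085/(0.0236×0.87×3.39) = 1.221 K/W
1/R_core = 1/R_stud + 1/R_cav → R_core = 0.699 K/W
R_outer = 0.011/(0.183×3.39) = 0.01773 K/W
R_total = 0.7241 K/W
Q = ΔT/R_total = 16/0.7241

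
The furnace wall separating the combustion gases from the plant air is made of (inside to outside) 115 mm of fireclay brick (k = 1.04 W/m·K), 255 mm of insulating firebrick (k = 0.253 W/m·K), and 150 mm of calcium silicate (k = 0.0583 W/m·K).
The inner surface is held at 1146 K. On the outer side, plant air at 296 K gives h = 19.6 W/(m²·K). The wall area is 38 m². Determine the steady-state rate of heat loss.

Treating each layer as a thermal resistance in series:
R_fireclay brick = L/(kA) = 0.115/(1.04×38) = 0.00291 K/W
R_insulating firebrick = L/(kA) = 0.255/(0.253×38) = 0.02652 K/W
R_calcium silicate = L/(kA) = 0.15/(0.0583×38) = 0.06771 K/W
R_outer film = 1/(h_o·A) = 1/(19.6×38) = 0.001343 K/W
R_total = 0.09848 K/W
Q = ΔT / R_total = 850 / 0.09848

Q ≈ 8630 W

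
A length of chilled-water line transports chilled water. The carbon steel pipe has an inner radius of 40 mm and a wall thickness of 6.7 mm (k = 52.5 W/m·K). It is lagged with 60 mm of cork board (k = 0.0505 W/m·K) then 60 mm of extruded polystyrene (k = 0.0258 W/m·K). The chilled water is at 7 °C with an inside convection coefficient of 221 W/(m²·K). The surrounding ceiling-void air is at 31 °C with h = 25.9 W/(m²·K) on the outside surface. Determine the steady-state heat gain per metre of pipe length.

q′ ≈ 4.43 W/m

Cylindrical conduction, so R = ln(r₂/r₁)/(2πkL) per layer, in series:
R_inner film = 1/(h_i·2πr₁L) = 1/(221×2π×0.04×1) = 0.018 K/W
R_carbon steel pipe wall = ln(46.7/40)/(2π×52.5×1) = 4.695×10^-4 K/W
R_cork board = ln(106.7/46.7)/(2π×0.0505×1) = 2.604 K/W
R_extruded polystyrene = ln(166.7/106.7)/(2π×0.0258×1) = 2.752 K/W
R_outer film = 1/(h_o·2πr_oL) = 1/(25.9×2π×0.1667×1) = 0.03686 K/W
R_total = 5.412 K/W
Q = ΔT/R_total = 24/5.412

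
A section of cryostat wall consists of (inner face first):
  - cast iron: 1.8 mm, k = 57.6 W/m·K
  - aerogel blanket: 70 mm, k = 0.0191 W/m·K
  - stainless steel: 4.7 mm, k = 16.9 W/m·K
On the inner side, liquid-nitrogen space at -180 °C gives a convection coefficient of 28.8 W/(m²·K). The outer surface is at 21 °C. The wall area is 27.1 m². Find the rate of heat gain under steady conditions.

Model the wall as resistances in series:
R_inner film = 1/(h_i·A) = 1/(28.8×27.1) = 0.001281 K/W
R_cast iron = L/(kA) = 0.0018/(57.6×27.1) = 1.153×10^-6 K/W
R_aerogel blanket = L/(kA) = 0.07/(0.0191×27.1) = 0.1352 K/W
R_stainless steel = L/(kA) = 0.0047/(16.9×27.1) = 1.026×10^-5 K/W
R_total = 0.1365 K/W
Q = ΔT / R_total = 201 / 0.1365

Q ≈ 1470 W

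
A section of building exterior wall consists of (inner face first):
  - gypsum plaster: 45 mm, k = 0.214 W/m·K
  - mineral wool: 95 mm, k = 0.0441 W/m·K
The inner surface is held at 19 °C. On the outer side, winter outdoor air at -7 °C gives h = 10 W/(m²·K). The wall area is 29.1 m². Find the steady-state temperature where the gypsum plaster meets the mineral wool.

Model the wall as resistances in series:
R_gypsum plaster = L/(kA) = 0.045/(0.214×29.1) = 0.007226 K/W
R_mineral wool = L/(kA) = 0.095/(0.0441×29.1) = 0.07403 K/W
R_outer film = 1/(h_o·A) = 1/(10×29.1) = 0.003436 K/W
R_total = 0.08469 K/W;  Q = ΔT/R_total = 26/0.08469 = 307 W
T_interface = T_inner − Q·ΣR(inner→interface) = 19 − 307×0.007226

T ≈ 16.8 °C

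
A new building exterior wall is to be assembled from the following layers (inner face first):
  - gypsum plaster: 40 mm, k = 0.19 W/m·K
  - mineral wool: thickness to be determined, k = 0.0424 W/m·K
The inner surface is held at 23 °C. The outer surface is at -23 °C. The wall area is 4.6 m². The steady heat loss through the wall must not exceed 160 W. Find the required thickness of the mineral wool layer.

L ≈ 47.1 mm

Using the resistance-network approach (series):
R_gypsum plaster = L/(kA) = 0.04/(0.19×4.6) = 0.04577 K/W
Sum of the known resistances R_other = 0.04577 K/W
Required total resistance R_tot = ΔT/Q_allow = 46/160 = 0.2875 K/W
R_mineral wool = R_tot − R_other = 0.2417 K/W
L = R·k·A = 0.2417×0.0424×4.6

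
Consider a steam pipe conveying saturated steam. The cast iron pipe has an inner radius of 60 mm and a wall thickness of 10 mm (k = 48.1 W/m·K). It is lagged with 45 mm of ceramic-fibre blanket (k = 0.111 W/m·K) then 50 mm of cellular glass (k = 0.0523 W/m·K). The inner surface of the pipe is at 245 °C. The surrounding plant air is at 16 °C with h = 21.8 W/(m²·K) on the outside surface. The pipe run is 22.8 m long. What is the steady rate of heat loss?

Cylindrical conduction, so R = ln(r₂/r₁)/(2πkL) per layer, in series:
R_cast iron pipe wall = ln(70/60)/(2π×48.1×22.8) = 2.237×10^-5 K/W
R_ceramic-fibre blanket = ln(115/70)/(2π×0.111×22.8) = 0.03122 K/W
R_cellular glass = ln(165/115)/(2π×0.0523×22.8) = 0.04818 K/W
R_outer film = 1/(h_o·2πr_oL) = 1/(21.8×2π×0.165×22.8) = 0.001941 K/W
R_total = 0.08137 K/W
Q = ΔT/R_total = 229/0.08137

Q ≈ 2810 W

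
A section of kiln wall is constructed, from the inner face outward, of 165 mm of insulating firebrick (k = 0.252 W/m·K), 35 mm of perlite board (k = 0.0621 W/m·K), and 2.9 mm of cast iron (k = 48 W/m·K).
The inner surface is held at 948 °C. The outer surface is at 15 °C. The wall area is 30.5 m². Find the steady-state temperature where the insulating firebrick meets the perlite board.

Thermal resistances in series:
R_insulating firebrick = L/(kA) = 0.165/(0.252×30.5) = 0.02147 K/W
R_perlite board = L/(kA) = 0.035/(0.0621×30.5) = 0.01848 K/W
R_cast iron = L/(kA) = 0.0029/(48×30.5) = 1.981×10^-6 K/W
R_total = 0.03995 K/W;  Q = ΔT/R_total = 933/0.03995 = 23360 W
T_interface = T_inner − Q·ΣR(inner→interface) = 948 − 23400×0.02147

T ≈ 447 °C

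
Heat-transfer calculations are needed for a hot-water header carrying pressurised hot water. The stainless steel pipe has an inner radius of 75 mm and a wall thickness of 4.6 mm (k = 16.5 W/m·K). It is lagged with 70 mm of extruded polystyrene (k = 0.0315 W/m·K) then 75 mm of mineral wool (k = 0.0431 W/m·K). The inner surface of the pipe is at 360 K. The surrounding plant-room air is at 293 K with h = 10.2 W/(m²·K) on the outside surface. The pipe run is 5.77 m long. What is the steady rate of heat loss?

Radial resistances (cylindrical: R_cond = ln(r_o/r_i)/(2πkL), R_conv = 1/(h·2πrL)):
R_stainless steel pipe wall = ln(79.6/75)/(2π×16.5×5.77) = 9.951×10^-5 K/W
R_extruded polystyrene = ln(149.6/79.6)/(2π×0.0315×5.77) = 0.5525 K/W
R_mineral wool = ln(224.6/149.6)/(2π×0.0431×5.77) = 0.2601 K/W
R_outer film = 1/(h_o·2πr_oL) = 1/(10.2×2π×0.2246×5.77) = 0.01204 K/W
R_total = 0.8247 K/W
Q = ΔT/R_total = 67/0.8247

Q ≈ 81.2 W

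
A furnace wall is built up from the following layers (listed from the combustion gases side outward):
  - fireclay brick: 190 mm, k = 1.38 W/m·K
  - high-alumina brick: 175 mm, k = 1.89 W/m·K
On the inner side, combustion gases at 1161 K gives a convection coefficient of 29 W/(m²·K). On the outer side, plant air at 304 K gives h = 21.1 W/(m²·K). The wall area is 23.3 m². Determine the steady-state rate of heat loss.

Q ≈ 64000 W

Treating each layer as a thermal resistance in series:
R_inner film = 1/(h_i·A) = 1/(29×23.3) = 0.00148 K/W
R_fireclay brick = L/(kA) = 0.19/(1.38×23.3) = 0.005909 K/W
R_high-alumina brick = L/(kA) = 0.175/(1.89×23.3) = 0.003974 K/W
R_outer film = 1/(h_o·A) = 1/(21.1×23.3) = 0.002034 K/W
R_total = 0.0134 K/W
Q = ΔT / R_total = 857 / 0.0134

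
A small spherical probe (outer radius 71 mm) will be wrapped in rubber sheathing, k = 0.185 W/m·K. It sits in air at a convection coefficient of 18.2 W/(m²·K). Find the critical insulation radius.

For a sphere r_cr = 2k/h = 2×0.185/18.2
r_cr = 20.3 mm; since the bare radius (71 mm) is above r_cr, any added insulation will reduce heat loss.

r_cr ≈ 20.3 mm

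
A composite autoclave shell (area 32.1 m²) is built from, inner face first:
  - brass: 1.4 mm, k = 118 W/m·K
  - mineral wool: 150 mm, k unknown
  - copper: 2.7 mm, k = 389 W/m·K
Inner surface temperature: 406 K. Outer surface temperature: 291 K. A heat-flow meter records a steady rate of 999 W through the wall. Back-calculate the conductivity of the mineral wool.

k ≈ 0.0406 W/(m·K)

Model the wall as resistances in series:
R_brass = L/(kA) = 0.0014/(118×32.1) = 3.696×10^-7 K/W
R_copper = L/(kA) = 0.0027/(389×32.1) = 2.162×10^-7 K/W
Sum of known resistances R_other = 5.858×10^-7 K/W
Total R = ΔT/Q = 115/999 = 0.1151 K/W
R_mineral wool = R_total − R_other = 0.1151 K/W
k = L/(R·A) = 0.15/(0.1151×32.1)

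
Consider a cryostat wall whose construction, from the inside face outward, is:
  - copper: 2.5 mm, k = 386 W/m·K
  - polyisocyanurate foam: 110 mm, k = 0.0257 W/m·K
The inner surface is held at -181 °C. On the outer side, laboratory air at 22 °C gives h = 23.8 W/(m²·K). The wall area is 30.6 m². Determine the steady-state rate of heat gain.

Q ≈ 1440 W

Thermal resistances in series:
R_copper = L/(kA) = 0.0025/(386×30.6) = 2.117×10^-7 K/W
R_polyisocyanurate foam = L/(kA) = 0.11/(0.0257×30.6) = 0.1399 K/W
R_outer film = 1/(h_o·A) = 1/(23.8×30.6) = 0.001373 K/W
R_total = 0.1412 K/W
Q = ΔT / R_total = 203 / 0.1412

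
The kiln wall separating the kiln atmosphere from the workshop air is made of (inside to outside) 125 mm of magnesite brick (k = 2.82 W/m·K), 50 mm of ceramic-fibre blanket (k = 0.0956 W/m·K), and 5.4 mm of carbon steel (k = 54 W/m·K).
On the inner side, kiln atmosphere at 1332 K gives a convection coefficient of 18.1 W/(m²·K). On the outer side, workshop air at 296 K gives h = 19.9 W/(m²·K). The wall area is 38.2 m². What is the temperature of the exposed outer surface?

T ≈ 373 K

Using the resistance-network approach (series):
R_inner film = 1/(h_i·A) = 1/(18.1×38.2) = 0.001446 K/W
R_magnesite brick = L/(kA) = 0.125/(2.82×38.2) = 0.00116 K/W
R_ceramic-fibre blanket = L/(kA) = 0.05/(0.0956×38.2) = 0.01369 K/W
R_carbon steel = L/(kA) = 0.0054/(54×38.2) = 2.618×10^-6 K/W
R_outer film = 1/(h_o·A) = 1/(19.9×38.2) = 0.001315 K/W
R_total = 0.01762 K/W;  Q = ΔT/R_total = 1036/0.01762 = 58810 W
T_interface = T_inner − Q·ΣR(inner→interface) = 1332 − 58800×0.0163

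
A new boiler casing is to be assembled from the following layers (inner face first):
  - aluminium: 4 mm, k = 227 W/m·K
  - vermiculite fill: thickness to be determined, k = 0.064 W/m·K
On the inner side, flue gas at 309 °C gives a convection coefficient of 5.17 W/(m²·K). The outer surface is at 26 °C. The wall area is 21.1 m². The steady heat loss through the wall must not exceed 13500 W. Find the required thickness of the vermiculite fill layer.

L ≈ 15.9 mm

Model the wall as resistances in series:
R_inner film = 1/(h_i·A) = 1/(5.17×21.1) = 0.009167 K/W
R_aluminium = L/(kA) = 0.004/(227×21.1) = 8.351×10^-7 K/W
Sum of the known resistances R_other = 0.009168 K/W
Required total resistance R_tot = ΔT/Q_allow = 283/13500 = 0.02096 K/W
R_vermiculite fill = R_tot − R_other = 0.0118 K/W
L = R·k·A = 0.0118×0.064×21.1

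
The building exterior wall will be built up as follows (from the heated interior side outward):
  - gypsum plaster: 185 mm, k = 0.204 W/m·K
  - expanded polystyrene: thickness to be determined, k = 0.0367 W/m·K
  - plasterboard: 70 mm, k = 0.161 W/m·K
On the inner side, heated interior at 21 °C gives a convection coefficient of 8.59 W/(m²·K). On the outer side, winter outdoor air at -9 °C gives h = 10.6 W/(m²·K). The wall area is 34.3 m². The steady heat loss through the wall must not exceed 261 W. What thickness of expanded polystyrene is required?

L ≈ 87.7 mm

Thermal resistances in series:
R_inner film = 1/(h_i·A) = 1/(8.59×34.3) = 0.003394 K/W
R_gypsum plaster = L/(kA) = 0.185/(0.204×34.3) = 0.02644 K/W
R_plasterboard = L/(kA) = 0.07/(0.161×34.3) = 0.01268 K/W
R_outer film = 1/(h_o·A) = 1/(10.6×34.3) = 0.00275 K/W
Sum of the known resistances R_other = 0.04526 K/W
Required total resistance R_tot = ΔT/Q_allow = 30/261 = 0.1149 K/W
R_expanded polystyrene = R_tot − R_other = 0.06968 K/W
L = R·k·A = 0.06968×0.0367×34.3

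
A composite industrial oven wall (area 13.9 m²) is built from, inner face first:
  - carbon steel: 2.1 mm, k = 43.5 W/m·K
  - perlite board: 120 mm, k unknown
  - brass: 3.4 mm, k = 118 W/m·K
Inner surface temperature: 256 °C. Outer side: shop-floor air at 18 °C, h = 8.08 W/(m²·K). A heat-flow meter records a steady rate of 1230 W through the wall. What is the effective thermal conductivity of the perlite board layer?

Thermal resistances in series:
R_carbon steel = L/(kA) = 0.0021/(43.5×13.9) = 3.473×10^-6 K/W
R_brass = L/(kA) = 0.0034/(118×13.9) = 2.073×10^-6 K/W
R_outer film = 1/(h_o·A) = 1/(8.08×13.9) = 0.008904 K/W
Sum of known resistances R_other = 0.008909 K/W
Total R = ΔT/Q = 238/1230 = 0.1935 K/W
R_perlite board = R_total − R_other = 0.1846 K/W
k = L/(R·A) = 0.12/(0.1846×13.9)

k ≈ 0.0468 W/(m·K)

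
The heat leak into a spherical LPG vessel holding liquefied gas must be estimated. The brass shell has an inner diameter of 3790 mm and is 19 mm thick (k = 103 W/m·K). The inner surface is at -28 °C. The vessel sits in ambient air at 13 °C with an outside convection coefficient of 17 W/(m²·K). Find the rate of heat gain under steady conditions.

Radial (spherical) resistances in series:
R_brass shell = (1/1.895 − 1/1.914)/(4π×103) = 4.047×10^-6 K/W
R_outer film = 1/(h·4πr_o²) = 1/(17×4π×1.914²) = 0.001278 K/W
R_total = 0.001282 K/W
Q = ΔT/R_total = 41/0.001282

Q ≈ 32000 W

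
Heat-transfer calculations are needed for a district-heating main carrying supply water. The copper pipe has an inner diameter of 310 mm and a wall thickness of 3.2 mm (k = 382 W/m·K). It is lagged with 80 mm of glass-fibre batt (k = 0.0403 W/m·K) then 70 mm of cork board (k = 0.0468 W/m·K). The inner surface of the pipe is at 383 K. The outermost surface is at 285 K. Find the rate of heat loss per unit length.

q′ ≈ 39.3 W/m

For a radial system each layer contributes R = ln(r_out/r_in)/(2πkL); films add R = 1/(hA).
R_copper pipe wall = ln(158.2/155)/(2π×382×1) = 8.514×10^-6 K/W
R_glass-fibre batt = ln(238.2/158.2)/(2π×0.0403×1) = 1.616 K/W
R_cork board = ln(308.2/238.2)/(2π×0.0468×1) = 0.8762 K/W
R_total = 2.492 K/W
Q = ΔT/R_total = 98/2.492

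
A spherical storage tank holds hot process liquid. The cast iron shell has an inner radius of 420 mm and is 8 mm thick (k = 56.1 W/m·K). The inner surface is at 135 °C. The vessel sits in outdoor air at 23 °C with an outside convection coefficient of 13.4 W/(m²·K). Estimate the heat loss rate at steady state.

Spherical conduction: R = (1/r_in − 1/r_out)/(4πk) per layer; series-sum.
R_cast iron shell = (1/0.42 − 1/0.428)/(4π×56.1) = 6.313×10^-5 K/W
R_outer film = 1/(h·4πr_o²) = 1/(13.4×4π×0.428²) = 0.03242 K/W
R_total = 0.03248 K/W
Q = ΔT/R_total = 112/0.03248

Q ≈ 3450 W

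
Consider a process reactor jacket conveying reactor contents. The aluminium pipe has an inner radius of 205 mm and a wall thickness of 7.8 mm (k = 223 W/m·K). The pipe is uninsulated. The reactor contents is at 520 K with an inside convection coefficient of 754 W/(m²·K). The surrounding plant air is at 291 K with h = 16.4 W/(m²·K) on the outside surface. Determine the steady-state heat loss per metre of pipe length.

For a radial system each layer contributes R = ln(r_out/r_in)/(2πkL); films add R = 1/(hA).
R_inner film = 1/(h_i·2πr₁L) = 1/(754×2π×0.205×1) = 0.00103 K/W
R_aluminium pipe wall = ln(212.8/205)/(2π×223×1) = 2.665×10^-5 K/W
R_outer film = 1/(h_o·2πr_oL) = 1/(16.4×2π×0.2128×1) = 0.0456 K/W
R_total = 0.04666 K/W
Q = ΔT/R_total = 229/0.04666

q′ ≈ 4910 W/m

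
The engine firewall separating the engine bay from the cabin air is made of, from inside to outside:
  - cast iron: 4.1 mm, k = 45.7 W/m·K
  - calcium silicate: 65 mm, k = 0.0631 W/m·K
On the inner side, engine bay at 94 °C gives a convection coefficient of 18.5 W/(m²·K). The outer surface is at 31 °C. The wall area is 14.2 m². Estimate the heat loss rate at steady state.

Using the resistance-network approach (series):
R_inner film = 1/(h_i·A) = 1/(18.5×14.2) = 0.003807 K/W
R_cast iron = L/(kA) = 0.0041/(45.7×14.2) = 6.318×10^-6 K/W
R_calcium silicate = L/(kA) = 0.065/(0.0631×14.2) = 0.07254 K/W
R_total = 0.07636 K/W
Q = ΔT / R_total = 63 / 0.07636

Q ≈ 825 W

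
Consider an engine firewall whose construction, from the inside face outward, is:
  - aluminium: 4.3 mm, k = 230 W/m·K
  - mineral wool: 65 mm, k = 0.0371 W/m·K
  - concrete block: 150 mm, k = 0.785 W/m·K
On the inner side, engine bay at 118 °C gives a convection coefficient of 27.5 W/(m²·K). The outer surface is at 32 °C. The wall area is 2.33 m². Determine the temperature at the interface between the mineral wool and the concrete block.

T ≈ 40.3 °C

Thermal resistances in series:
R_inner film = 1/(h_i·A) = 1/(27.5×2.33) = 0.01561 K/W
R_aluminium = L/(kA) = 0.0043/(230×2.33) = 8.024×10^-6 K/W
R_mineral wool = L/(kA) = 0.065/(0.0371×2.33) = 0.7519 K/W
R_concrete block = L/(kA) = 0.15/(0.785×2.33) = 0.08201 K/W
R_total = 0.8496 K/W;  Q = ΔT/R_total = 86/0.8496 = 101.2 W
T_interface = T_inner − Q·ΣR(inner→interface) = 118 − 101×0.7676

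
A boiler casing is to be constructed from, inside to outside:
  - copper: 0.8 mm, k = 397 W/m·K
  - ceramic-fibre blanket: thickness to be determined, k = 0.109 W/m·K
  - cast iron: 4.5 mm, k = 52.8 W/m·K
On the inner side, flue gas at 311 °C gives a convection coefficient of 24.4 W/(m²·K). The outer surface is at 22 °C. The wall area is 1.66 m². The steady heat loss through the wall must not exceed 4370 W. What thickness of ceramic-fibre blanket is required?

L ≈ 7.49 mm

Model the wall as resistances in series:
R_inner film = 1/(h_i·A) = 1/(24.4×1.66) = 0.02469 K/W
R_copper = L/(kA) = 0.0008/(397×1.66) = 1.214×10^-6 K/W
R_cast iron = L/(kA) = 0.0045/(52.8×1.66) = 5.134×10^-5 K/W
Sum of the known resistances R_other = 0.02474 K/W
Required total resistance R_tot = ΔT/Q_allow = 289/4370 = 0.06613 K/W
R_ceramic-fibre blanket = R_tot − R_other = 0.04139 K/W
L = R·k·A = 0.04139×0.109×1.66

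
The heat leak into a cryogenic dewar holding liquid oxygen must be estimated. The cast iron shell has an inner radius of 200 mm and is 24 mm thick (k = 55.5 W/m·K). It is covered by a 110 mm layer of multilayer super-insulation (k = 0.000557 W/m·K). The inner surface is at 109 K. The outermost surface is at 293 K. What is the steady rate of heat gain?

Spherical conduction: R = (1/r_in − 1/r_out)/(4πk) per layer; series-sum.
R_cast iron shell = (1/0.2 − 1/0.224)/(4π×55.5) = 7.681×10^-4 K/W
R_multilayer super-insulation = (1/0.224 − 1/0.334)/(4π×0.000557) = 210.1 K/W
R_total = 210.1 K/W
Q = ΔT/R_total = 184/210.1

Q ≈ 0.876 W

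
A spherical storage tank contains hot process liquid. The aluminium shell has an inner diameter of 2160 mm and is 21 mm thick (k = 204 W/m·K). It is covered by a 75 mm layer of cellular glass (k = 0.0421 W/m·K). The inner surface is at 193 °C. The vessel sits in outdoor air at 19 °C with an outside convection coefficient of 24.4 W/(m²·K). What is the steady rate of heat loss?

Q ≈ 1560 W

Each spherical layer contributes R = (1/r_i − 1/r_o)/(4πk):
R_aluminium shell = (1/1.08 − 1/1.101)/(4π×204) = 6.889×10^-6 K/W
R_cellular glass = (1/1.101 − 1/1.176)/(4π×0.0421) = 0.1095 K/W
R_outer film = 1/(h·4πr_o²) = 1/(24.4×4π×1.176²) = 0.002358 K/W
R_total = 0.1119 K/W
Q = ΔT/R_total = 174/0.1119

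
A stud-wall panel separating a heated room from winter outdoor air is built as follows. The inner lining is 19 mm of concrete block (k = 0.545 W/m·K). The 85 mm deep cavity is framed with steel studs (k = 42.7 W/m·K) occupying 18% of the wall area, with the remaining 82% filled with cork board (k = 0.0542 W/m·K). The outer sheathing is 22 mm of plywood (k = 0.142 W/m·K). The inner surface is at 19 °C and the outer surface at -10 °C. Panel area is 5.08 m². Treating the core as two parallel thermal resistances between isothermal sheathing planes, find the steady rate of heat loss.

Q ≈ 734 W

Sheathing layers in series; stud and cavity paths in parallel between them.
R_inner = 0.019/(0.545×5.08) = 0.006863 K/W
R_stud  = 0.085/(42.7×0.18×5.08) = 0.002177 K/W
R_cav   = 0.085/(0.0542×0.82×5.08) = 0.3765 K/W
1/R_core = 1/R_stud + 1/R_cav → R_core = 0.002164 K/W
R_outer = 0.022/(0.142×5.08) = 0.0305 K/W
R_total = 0.03953 K/W
Q = ΔT/R_total = 29/0.03953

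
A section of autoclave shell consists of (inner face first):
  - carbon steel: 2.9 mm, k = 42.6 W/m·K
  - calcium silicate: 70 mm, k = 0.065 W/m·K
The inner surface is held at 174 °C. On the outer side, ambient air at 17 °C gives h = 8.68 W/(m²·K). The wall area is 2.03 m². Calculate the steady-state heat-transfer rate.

Q ≈ 267 W

Thermal resistances in series:
R_carbon steel = L/(kA) = 0.0029/(42.6×2.03) = 3.353×10^-5 K/W
R_calcium silicate = L/(kA) = 0.07/(0.065×2.03) = 0.5305 K/W
R_outer film = 1/(h_o·A) = 1/(8.68×2.03) = 0.05675 K/W
R_total = 0.5873 K/W
Q = ΔT / R_total = 157 / 0.5873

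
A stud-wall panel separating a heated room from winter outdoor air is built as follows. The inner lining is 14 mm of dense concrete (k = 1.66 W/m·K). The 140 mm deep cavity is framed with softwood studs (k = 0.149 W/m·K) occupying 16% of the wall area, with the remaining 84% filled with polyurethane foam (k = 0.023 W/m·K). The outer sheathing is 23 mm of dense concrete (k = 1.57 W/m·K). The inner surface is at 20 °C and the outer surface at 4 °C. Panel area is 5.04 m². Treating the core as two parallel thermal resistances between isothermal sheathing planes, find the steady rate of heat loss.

Q ≈ 24.7 W

Sheathing layers in series; stud and cavity paths in parallel between them.
R_inner = 0.014/(1.66×5.04) = 0.001673 K/W
R_stud  = 0.14/(0.149×0.16×5.04) = 1.165 K/W
R_cav   = 0.14/(0.023×0.84×5.04) = 1.438 K/W
1/R_core = 1/R_stud + 1/R_cav → R_core = 0.6436 K/W
R_outer = 0.023/(1.57×5.04) = 0.002907 K/W
R_total = 0.6482 K/W
Q = ΔT/R_total = 16/0.6482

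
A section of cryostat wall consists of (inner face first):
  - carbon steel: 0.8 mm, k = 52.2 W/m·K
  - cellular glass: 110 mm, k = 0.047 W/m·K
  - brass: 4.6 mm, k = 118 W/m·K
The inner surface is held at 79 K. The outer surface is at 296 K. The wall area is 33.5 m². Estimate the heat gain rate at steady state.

Series thermal resistances:
R_carbon steel = L/(kA) = 0.0008/(52.2×33.5) = 4.575×10^-7 K/W
R_cellular glass = L/(kA) = 0.11/(0.047×33.5) = 0.06986 K/W
R_brass = L/(kA) = 0.0046/(118×33.5) = 1.164×10^-6 K/W
R_total = 0.06987 K/W
Q = ΔT / R_total = 217 / 0.06987

Q ≈ 3110 W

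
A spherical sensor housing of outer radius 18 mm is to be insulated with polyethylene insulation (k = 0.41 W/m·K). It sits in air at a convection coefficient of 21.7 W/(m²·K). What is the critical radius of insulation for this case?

For a sphere r_cr = 2k/h = 2×0.41/21.7
r_cr = 37.8 mm; since the bare radius (18 mm) is below r_cr, adding a thin layer of insulation will *increase* heat loss.

r_cr ≈ 37.8 mm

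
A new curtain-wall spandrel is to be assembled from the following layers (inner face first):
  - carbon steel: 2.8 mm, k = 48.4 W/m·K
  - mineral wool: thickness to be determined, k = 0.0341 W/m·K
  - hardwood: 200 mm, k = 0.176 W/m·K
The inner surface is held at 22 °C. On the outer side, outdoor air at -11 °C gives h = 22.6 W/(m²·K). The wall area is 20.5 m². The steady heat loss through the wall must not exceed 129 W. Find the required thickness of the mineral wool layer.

L ≈ 139 mm

Model the wall as resistances in series:
R_carbon steel = L/(kA) = 0.0028/(48.4×20.5) = 2.822×10^-6 K/W
R_hardwood = L/(kA) = 0.2/(0.176×20.5) = 0.05543 K/W
R_outer film = 1/(h_o·A) = 1/(22.6×20.5) = 0.002158 K/W
Sum of the known resistances R_other = 0.05759 K/W
Required total resistance R_tot = ΔT/Q_allow = 33/129 = 0.2558 K/W
R_mineral wool = R_tot − R_other = 0.1982 K/W
L = R·k·A = 0.1982×0.0341×20.5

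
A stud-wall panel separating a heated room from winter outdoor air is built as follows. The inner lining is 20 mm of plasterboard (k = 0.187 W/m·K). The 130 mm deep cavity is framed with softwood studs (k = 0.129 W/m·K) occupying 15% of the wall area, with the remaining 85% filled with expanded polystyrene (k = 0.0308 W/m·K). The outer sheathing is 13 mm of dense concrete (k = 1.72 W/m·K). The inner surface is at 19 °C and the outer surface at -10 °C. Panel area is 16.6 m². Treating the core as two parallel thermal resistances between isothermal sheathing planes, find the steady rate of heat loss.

Q ≈ 162 W

Sheathing layers in series; stud and cavity paths in parallel between them.
R_inner = 0.02/(0.187×16.6) = 0.006443 K/W
R_stud  = 0.13/(0.129×0.15×16.6) = 0.4047 K/W
R_cav   = 0.13/(0.0308×0.85×16.6) = 0.2991 K/W
1/R_core = 1/R_stud + 1/R_cav → R_core = 0.172 K/W
R_outer = 0.013/(1.72×16.6) = 4.553×10^-4 K/W
R_total = 0.1789 K/W
Q = ΔT/R_total = 29/0.1789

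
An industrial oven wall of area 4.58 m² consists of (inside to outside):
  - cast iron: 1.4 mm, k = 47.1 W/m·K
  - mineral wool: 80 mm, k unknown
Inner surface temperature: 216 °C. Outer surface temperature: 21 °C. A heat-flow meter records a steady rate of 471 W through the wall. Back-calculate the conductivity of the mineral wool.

k ≈ 0.0422 W/(m·K)

Thermal resistances in series:
R_cast iron = L/(kA) = 0.0014/(47.1×4.58) = 6.49×10^-6 K/W
Sum of known resistances R_other = 6.49×10^-6 K/W
Total R = ΔT/Q = 195/471 = 0.414 K/W
R_mineral wool = R_total − R_other = 0.414 K/W
k = L/(R·A) = 0.08/(0.414×4.58)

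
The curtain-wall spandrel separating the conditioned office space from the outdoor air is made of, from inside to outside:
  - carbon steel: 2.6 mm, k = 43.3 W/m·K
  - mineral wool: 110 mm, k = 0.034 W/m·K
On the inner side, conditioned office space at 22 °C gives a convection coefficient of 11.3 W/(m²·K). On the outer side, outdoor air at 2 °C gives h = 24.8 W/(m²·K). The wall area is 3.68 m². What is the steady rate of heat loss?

Q ≈ 21.9 W

Treating each layer as a thermal resistance in series:
R_inner film = 1/(h_i·A) = 1/(11.3×3.68) = 0.02405 K/W
R_carbon steel = L/(kA) = 0.0026/(43.3×3.68) = 1.632×10^-5 K/W
R_mineral wool = L/(kA) = 0.11/(0.034×3.68) = 0.8792 K/W
R_outer film = 1/(h_o·A) = 1/(24.8×3.68) = 0.01096 K/W
R_total = 0.9142 K/W
Q = ΔT / R_total = 20 / 0.9142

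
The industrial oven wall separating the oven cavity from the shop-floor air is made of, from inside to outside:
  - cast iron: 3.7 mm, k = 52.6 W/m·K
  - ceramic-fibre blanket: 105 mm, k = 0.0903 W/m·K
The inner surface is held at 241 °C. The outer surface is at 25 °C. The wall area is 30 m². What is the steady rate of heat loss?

Series thermal resistances:
R_cast iron = L/(kA) = 0.0037/(52.6×30) = 2.345×10^-6 K/W
R_ceramic-fibre blanket = L/(kA) = 0.105/(0.0903×30) = 0.03876 K/W
R_total = 0.03876 K/W
Q = ΔT / R_total = 216 / 0.03876

Q ≈ 5570 W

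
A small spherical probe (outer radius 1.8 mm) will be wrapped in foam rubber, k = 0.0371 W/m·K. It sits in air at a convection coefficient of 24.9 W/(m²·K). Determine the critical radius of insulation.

r_cr ≈ 2.98 mm

For a sphere r_cr = 2k/h = 2×0.0371/24.9
r_cr = 2.98 mm; since the bare radius (1.8 mm) is below r_cr, adding a thin layer of insulation will *increase* heat loss.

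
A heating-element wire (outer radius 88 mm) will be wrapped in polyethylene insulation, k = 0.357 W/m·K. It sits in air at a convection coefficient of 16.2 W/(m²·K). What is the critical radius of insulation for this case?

For a cylinder r_cr = k/h = 0.357/16.2
r_cr = 22 mm; since the bare radius (88 mm) is above r_cr, any added insulation will reduce heat loss.

r_cr ≈ 22 mm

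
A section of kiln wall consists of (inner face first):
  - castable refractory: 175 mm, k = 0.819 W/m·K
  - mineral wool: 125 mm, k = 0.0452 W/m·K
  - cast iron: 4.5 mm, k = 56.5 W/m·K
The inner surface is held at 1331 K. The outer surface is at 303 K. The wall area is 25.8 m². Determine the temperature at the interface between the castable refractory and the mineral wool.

T ≈ 1260 K

Model the wall as resistances in series:
R_castable refractory = L/(kA) = 0.175/(0.819×25.8) = 0.008282 K/W
R_mineral wool = L/(kA) = 0.125/(0.0452×25.8) = 0.1072 K/W
R_cast iron = L/(kA) = 0.0045/(56.5×25.8) = 3.087×10^-6 K/W
R_total = 0.1155 K/W;  Q = ΔT/R_total = 1028/0.1155 = 8902 W
T_interface = T_inner − Q·ΣR(inner→interface) = 1331 − 8900×0.008282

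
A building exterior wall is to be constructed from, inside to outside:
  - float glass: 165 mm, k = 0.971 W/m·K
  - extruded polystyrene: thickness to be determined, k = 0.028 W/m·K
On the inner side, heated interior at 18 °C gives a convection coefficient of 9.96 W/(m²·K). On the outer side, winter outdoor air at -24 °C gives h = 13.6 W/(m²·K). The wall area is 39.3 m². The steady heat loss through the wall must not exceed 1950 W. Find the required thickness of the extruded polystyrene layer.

Treating each layer as a thermal resistance in series:
R_inner film = 1/(h_i·A) = 1/(9.96×39.3) = 0.002555 K/W
R_float glass = L/(kA) = 0.165/(0.971×39.3) = 0.004324 K/W
R_outer film = 1/(h_o·A) = 1/(13.6×39.3) = 0.001871 K/W
Sum of the known resistances R_other = 0.00875 K/W
Required total resistance R_tot = ΔT/Q_allow = 42/1950 = 0.02154 K/W
R_extruded polystyrene = R_tot − R_other = 0.01279 K/W
L = R·k·A = 0.01279×0.028×39.3

L ≈ 14.1 mm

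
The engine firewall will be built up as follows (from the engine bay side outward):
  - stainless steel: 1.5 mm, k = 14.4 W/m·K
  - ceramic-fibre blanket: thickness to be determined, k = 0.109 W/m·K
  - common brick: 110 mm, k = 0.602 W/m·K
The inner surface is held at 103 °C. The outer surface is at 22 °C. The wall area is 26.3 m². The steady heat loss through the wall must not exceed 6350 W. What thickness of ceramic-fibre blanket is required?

Series thermal resistances:
R_stainless steel = L/(kA) = 0.0015/(14.4×26.3) = 3.961×10^-6 K/W
R_common brick = L/(kA) = 0.11/(0.602×26.3) = 0.006948 K/W
Sum of the known resistances R_other = 0.006952 K/W
Required total resistance R_tot = ΔT/Q_allow = 81/6350 = 0.01276 K/W
R_ceramic-fibre blanket = R_tot − R_other = 0.005804 K/W
L = R·k·A = 0.005804×0.109×26.3

L ≈ 16.6 mm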